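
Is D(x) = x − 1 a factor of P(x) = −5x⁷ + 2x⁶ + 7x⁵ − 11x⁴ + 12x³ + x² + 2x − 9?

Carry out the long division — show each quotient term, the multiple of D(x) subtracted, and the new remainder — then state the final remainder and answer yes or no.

R(x) = −1, so D(x) is not a factor of P(x). no

Step 1: lead(−5x⁷ + 2x⁶ + 7x⁵ − 11x⁴ + 12x³ + x² + 2x − 9) ÷ lead(D) = −5x⁷ ÷ x = −5x⁶. Subtract (−5x⁶)·D = −5x⁷ + 5x⁶. Remainder: −3x⁶ + 7x⁵ − 11x⁴ + 12x³ + x² + 2x − 9.
Step 2: lead(−3x⁶ + 7x⁵ − 11x⁴ + 12x³ + x² + 2x − 9) ÷ lead(D) = −3x⁶ ÷ x = −3x⁵. Subtract (−3x⁵)·D = −3x⁶ + 3x⁵. Remainder: 4x⁵ − 11x⁴ + 12x³ + x² + 2x − 9.
Step 3: lead(4x⁵ − 11x⁴ + 12x³ + x² + 2x − 9) ÷ lead(D) = 4x⁵ ÷ x = 4x⁴. Subtract (4x⁴)·D = 4x⁵ − 4x⁴. Remainder: −7x⁴ + 12x³ + x² + 2x − 9.
Step 4: lead(−7x⁴ + 12x³ + x² + 2x − 9) ÷ lead(D) = −7x⁴ ÷ x = −7x³. Subtract (−7x³)·D = −7x⁴ + 7x³. Remainder: 5x³ + x² + 2x − 9.
Step 5: lead(5x³ + x² + 2x − 9) ÷ lead(D) = 5x³ ÷ x = 5x². Subtract (5x²)·D = 5x³ − 5x². Remainder: 6x² + 2x − 9.
Step 6: lead(6x² + 2x − 9) ÷ lead(D) = 6x² ÷ x = 6x. Subtract (6x)·D = 6x² − 6x. Remainder: 8x − 9.
Step 7: lead(8x − 9) ÷ lead(D) = 8x ÷ x = 8. Subtract (8)·D = 8x − 8. Remainder: −1.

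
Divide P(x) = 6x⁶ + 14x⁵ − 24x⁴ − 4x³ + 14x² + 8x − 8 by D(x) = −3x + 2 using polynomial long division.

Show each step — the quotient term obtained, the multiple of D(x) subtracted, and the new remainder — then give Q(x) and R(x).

Q(x) = −2x⁵ − 6x⁴ + 4x³ + 4x² − 2x − 4; R(x) = 0

Step 1: lead(6x⁶ + 14x⁵ − 24x⁴ − 4x³ + 14x² + 8x − 8) ÷ lead(D) = 6x⁶ ÷ −3x = −2x⁵. Subtract (−2x⁵)·D = 6x⁶ − 4x⁵. Remainder: 18x⁵ − 24x⁴ − 4x³ + 14x² + 8x − 8.
Step 2: lead(18x⁵ − 24x⁴ − 4x³ + 14x² + 8x − 8) ÷ lead(D) = 18x⁵ ÷ −3x = −6x⁴. Subtract (−6x⁴)·D = 18x⁵ − 12x⁴. Remainder: −12x⁴ − 4x³ + 14x² + 8x − 8.
Step 3: lead(−12x⁴ − 4x³ + 14x² + 8x − 8) ÷ lead(D) = −12x⁴ ÷ −3x = 4x³. Subtract (4x³)·D = −12x⁴ + 8x³. Remainder: −12x³ + 14x² + 8x − 8.
Step 4: lead(−12x³ + 14x² + 8x − 8) ÷ lead(D) = −12x³ ÷ −3x = 4x². Subtract (4x²)·D = −12x³ + 8x². Remainder: 6x² + 8x − 8.
Step 5: lead(6x² + 8x − 8) ÷ lead(D) = 6x² ÷ −3x = −2x. Subtract (−2x)·D = 6x² − 4x. Remainder: 12x − 8.
Step 6: lead(12x − 8) ÷ lead(D) = 12x ÷ −3x = −4. Subtract (−4)·D = 12x − 8. Remainder: 0.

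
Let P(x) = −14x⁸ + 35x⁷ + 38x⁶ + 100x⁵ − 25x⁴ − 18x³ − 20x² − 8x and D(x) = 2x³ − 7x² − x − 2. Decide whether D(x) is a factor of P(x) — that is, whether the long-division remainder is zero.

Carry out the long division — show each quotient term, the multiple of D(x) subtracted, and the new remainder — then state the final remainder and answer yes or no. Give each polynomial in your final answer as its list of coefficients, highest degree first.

R = [0], so D(x) is a factor of P(x). yes

Step 1: lead(−14x⁸ + 35x⁷ + 38x⁶ + 100x⁵ − 25x⁴ − 18x³ − 20x² − 8x) ÷ lead(D) = −14x⁸ ÷ 2x³ = −7x⁵. Subtract (−7x⁵)·D = −14x⁸ + 49x⁷ + 7x⁶ + 14x⁵. Remainder: −14x⁷ + 31x⁶ + 86x⁵ − 25x⁴ − 18x³ − 20x² − 8x.
Step 2: lead(−14x⁷ + 31x⁶ + 86x⁵ − 25x⁴ − 18x³ − 20x² − 8x) ÷ lead(D) = −14x⁷ ÷ 2x³ = −7x⁴. Subtract (−7x⁴)·D = −14x⁷ + 49x⁶ + 7x⁵ + 14x⁴. Remainder: −18x⁶ + 79x⁵ − 39x⁴ − 18x³ − 20x² − 8x.
Step 3: lead(−18x⁶ + 79x⁵ − 39x⁴ − 18x³ − 20x² − 8x) ÷ lead(D) = −18x⁶ ÷ 2x³ = −9x³. Subtract (−9x³)·D = −18x⁶ + 63x⁵ + 9x⁴ + 18x³. Remainder: 16x⁵ − 48x⁴ − 36x³ − 20x² − 8x.
Step 4: lead(16x⁵ − 48x⁴ − 36x³ − 20x² − 8x) ÷ lead(D) = 16x⁵ ÷ 2x³ = 8x². Subtract (8x²)·D = 16x⁵ − 56x⁴ − 8x³ − 16x². Remainder: 8x⁴ − 28x³ − 4x² − 8x.
Step 5: lead(8x⁴ − 28x³ − 4x² − 8x) ÷ lead(D) = 8x⁴ ÷ 2x³ = 4x. Subtract (4x)·D = 8x⁴ − 28x³ − 4x² − 8x. Remainder: 0.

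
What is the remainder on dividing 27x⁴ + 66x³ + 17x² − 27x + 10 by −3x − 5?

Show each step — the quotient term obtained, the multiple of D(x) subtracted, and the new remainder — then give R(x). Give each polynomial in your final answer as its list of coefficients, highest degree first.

Step 1: lead(27x⁴ + 66x³ + 17x² − 27x + 10) ÷ lead(D) = 27x⁴ ÷ −3x = −9x³. Subtract (−9x³)·D = 27x⁴ + 45x³. Remainder: 21x³ + 17x² − 27x + 10.
Step 2: lead(21x³ + 17x² − 27x + 10) ÷ lead(D) = 21x³ ÷ −3x = −7x². Subtract (−7x²)·D = 21x³ + 35x². Remainder: −18x² − 27x + 10.
Step 3: lead(−18x² − 27x + 10) ÷ lead(D) = −18x² ÷ −3x = 6x. Subtract (6x)·D = −18x² − 30x. Remainder: 3x + 10.
Step 4: lead(3x + 10) ÷ lead(D) = 3x ÷ −3x = −1. Subtract (−1)·D = 3x + 5. Remainder: 5.

R = [5]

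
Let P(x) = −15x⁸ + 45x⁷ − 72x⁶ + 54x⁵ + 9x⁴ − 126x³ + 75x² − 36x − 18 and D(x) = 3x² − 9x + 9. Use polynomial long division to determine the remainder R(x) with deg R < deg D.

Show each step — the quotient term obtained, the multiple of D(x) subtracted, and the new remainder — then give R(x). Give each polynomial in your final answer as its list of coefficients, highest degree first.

Step 1: lead(−15x⁸ + 45x⁷ − 72x⁶ + 54x⁵ + 9x⁴ − 126x³ + 75x² − 36x − 18) ÷ lead(D) = −15x⁸ ÷ 3x² = −5x⁶. Subtract (−5x⁶)·D = −15x⁸ + 45x⁷ − 45x⁶. Remainder: −27x⁶ + 54x⁵ + 9x⁴ − 126x³ + 75x² − 36x − 18.
Step 2: lead(−27x⁶ + 54x⁵ + 9x⁴ − 126x³ + 75x² − 36x − 18) ÷ lead(D) = −27x⁶ ÷ 3x² = −9x⁴. Subtract (−9x⁴)·D = −27x⁶ + 81x⁵ − 81x⁴. Remainder: −27x⁵ + 90x⁴ − 126x³ + 75x² − 36x − 18.
Step 3: lead(−27x⁵ + 90x⁴ − 126x³ + 75x² − 36x − 18) ÷ lead(D) = −27x⁵ ÷ 3x² = −9x³. Subtract (−9x³)·D = −27x⁵ + 81x⁴ − 81x³. Remainder: 9x⁴ − 45x³ + 75x² − 36x − 18.
Step 4: lead(9x⁴ − 45x³ + 75x² − 36x − 18) ÷ lead(D) = 9x⁴ ÷ 3x² = 3x². Subtract (3x²)·D = 9x⁴ − 27x³ + 27x². Remainder: −18x³ + 48x² − 36x − 18.
Step 5: lead(−18x³ + 48x² − 36x − 18) ÷ lead(D) = −18x³ ÷ 3x² = −6x. Subtract (−6x)·D = −18x³ + 54x² − 54x. Remainder: −6x² + 18x − 18.
Step 6: lead(−6x² + 18x − 18) ÷ lead(D) = −6x² ÷ 3x² = −2. Subtract (−2)·D = −6x² + 18x − 18. Remainder: 0.

R = [0]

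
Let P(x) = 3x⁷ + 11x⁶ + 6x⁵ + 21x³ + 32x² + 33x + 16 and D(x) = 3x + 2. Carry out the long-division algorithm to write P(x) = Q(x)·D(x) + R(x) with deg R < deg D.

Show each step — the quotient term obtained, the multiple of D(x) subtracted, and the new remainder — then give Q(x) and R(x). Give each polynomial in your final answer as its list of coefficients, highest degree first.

Step 1: lead(3x⁷ + 11x⁶ + 6x⁵ + 21x³ + 32x² + 33x + 16) ÷ lead(D) = 3x⁷ ÷ 3x = x⁶. Subtract (x⁶)·D = 3x⁷ + 2x⁶. Remainder: 9x⁶ + 6x⁵ + 21x³ + 32x² + 33x + 16.
Step 2: lead(9x⁶ + 6x⁵ + 21x³ + 32x² + 33x + 16) ÷ lead(D) = 9x⁶ ÷ 3x = 3x⁵. Subtract (3x⁵)·D = 9x⁶ + 6x⁵. Remainder: 21x³ + 32x² + 33x + 16.
Step 3: lead(21x³ + 32x² + 33x + 16) ÷ lead(D) = 21x³ ÷ 3x = 7x². Subtract (7x²)·D = 21x³ + 14x². Remainder: 18x² + 33x + 16.
Step 4: lead(18x² + 33x + 16) ÷ lead(D) = 18x² ÷ 3x = 6x. Subtract (6x)·D = 18x² + 12x. Remainder: 21x + 16.
Step 5: lead(21x + 16) ÷ lead(D) = 21x ÷ 3x = 7. Subtract (7)·D = 21x + 14. Remainder: 2.

Q = [1, 3, 0, 0, 7, 6, 7]; R = [2]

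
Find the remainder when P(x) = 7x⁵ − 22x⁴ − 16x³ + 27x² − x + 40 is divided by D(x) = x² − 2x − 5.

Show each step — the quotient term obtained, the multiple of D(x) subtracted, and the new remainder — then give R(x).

Step 1: lead(7x⁵ − 22x⁴ − 16x³ + 27x² − x + 40) ÷ lead(D) = 7x⁵ ÷ x² = 7x³. Subtract (7x³)·D = 7x⁵ − 14x⁴ − 35x³. Remainder: −8x⁴ + 19x³ + 27x² − x + 40.
Step 2: lead(−8x⁴ + 19x³ + 27x² − x + 40) ÷ lead(D) = −8x⁴ ÷ x² = −8x². Subtract (−8x²)·D = −8x⁴ + 16x³ + 40x². Remainder: 3x³ − 13x² − x + 40.
Step 3: lead(3x³ − 13x² − x + 40) ÷ lead(D) = 3x³ ÷ x² = 3x. Subtract (3x)·D = 3x³ − 6x² − 15x. Remainder: −7x² + 14x + 40.
Step 4: lead(−7x² + 14x + 40) ÷ lead(D) = −7x² ÷ x² = −7. Subtract (−7)·D = −7x² + 14x + 35. Remainder: 5.

R(x) = 5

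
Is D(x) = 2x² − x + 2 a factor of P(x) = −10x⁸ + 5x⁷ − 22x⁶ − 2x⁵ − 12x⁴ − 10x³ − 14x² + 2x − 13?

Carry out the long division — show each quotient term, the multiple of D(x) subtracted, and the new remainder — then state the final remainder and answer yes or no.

Step 1: lead(−10x⁸ + 5x⁷ − 22x⁶ − 2x⁵ − 12x⁴ − 10x³ − 14x² + 2x − 13) ÷ lead(D) = −10x⁸ ÷ 2x² = −5x⁶. Subtract (−5x⁶)·D = −10x⁸ + 5x⁷ − 10x⁶. Remainder: −12x⁶ − 2x⁵ − 12x⁴ − 10x³ − 14x² + 2x − 13.
Step 2: lead(−12x⁶ − 2x⁵ − 12x⁴ − 10x³ − 14x² + 2x − 13) ÷ lead(D) = −12x⁶ ÷ 2x² = −6x⁴. Subtract (−6x⁴)·D = −12x⁶ + 6x⁵ − 12x⁴. Remainder: −8x⁵ − 10x³ − 14x² + 2x − 13.
Step 3: lead(−8x⁵ − 10x³ − 14x² + 2x − 13) ÷ lead(D) = −8x⁵ ÷ 2x² = −4x³. Subtract (−4x³)·D = −8x⁵ + 4x⁴ − 8x³. Remainder: −4x⁴ − 2x³ − 14x² + 2x − 13.
Step 4: lead(−4x⁴ − 2x³ − 14x² + 2x − 13) ÷ lead(D) = −4x⁴ ÷ 2x² = −2x². Subtract (−2x²)·D = −4x⁴ + 2x³ − 4x². Remainder: −4x³ − 10x² + 2x − 13.
Step 5: lead(−4x³ − 10x² + 2x − 13) ÷ lead(D) = −4x³ ÷ 2x² = −2x. Subtract (−2x)·D = −4x³ + 2x² − 4x. Remainder: −12x² + 6x − 13.
Step 6: lead(−12x² + 6x − 13) ÷ lead(D) = −12x² ÷ 2x² = −6. Subtract (−6)·D = −12x² + 6x − 12. Remainder: −1.

R(x) = −1, so D(x) is not a factor of P(x). no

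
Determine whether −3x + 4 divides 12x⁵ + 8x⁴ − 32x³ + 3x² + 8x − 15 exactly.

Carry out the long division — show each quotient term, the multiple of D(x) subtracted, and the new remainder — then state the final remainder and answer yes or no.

R(x) = 1, so D(x) is not a factor of P(x). no

Step 1: lead(12x⁵ + 8x⁴ − 32x³ + 3x² + 8x − 15) ÷ lead(D) = 12x⁵ ÷ −3x = −4x⁴. Subtract (−4x⁴)·D = 12x⁵ − 16x⁴. Remainder: 24x⁴ − 32x³ + 3x² + 8x − 15.
Step 2: lead(24x⁴ − 32x³ + 3x² + 8x − 15) ÷ lead(D) = 24x⁴ ÷ −3x = −8x³. Subtract (−8x³)·D = 24x⁴ − 32x³. Remainder: 3x² + 8x − 15.
Step 3: lead(3x² + 8x − 15) ÷ lead(D) = 3x² ÷ −3x = −x. Subtract (−x)·D = 3x² − 4x. Remainder: 12x − 15.
Step 4: lead(12x − 15) ÷ lead(D) = 12x ÷ −3x = −4. Subtract (−4)·D = 12x − 16. Remainder: 1.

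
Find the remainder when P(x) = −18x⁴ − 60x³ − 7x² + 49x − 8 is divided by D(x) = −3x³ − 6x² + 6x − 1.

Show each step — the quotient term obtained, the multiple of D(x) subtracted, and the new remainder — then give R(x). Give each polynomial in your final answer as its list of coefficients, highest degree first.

R = [5, 7, 0]

Step 1: lead(−18x⁴ − 60x³ − 7x² + 49x − 8) ÷ lead(D) = −18x⁴ ÷ −3x³ = 6x. Subtract (6x)·D = −18x⁴ − 36x³ + 36x² − 6x. Remainder: −24x³ − 43x² + 55x − 8.
Step 2: lead(−24x³ − 43x² + 55x − 8) ÷ lead(D) = −24x³ ÷ −3x³ = 8. Subtract (8)·D = −24x³ − 48x² + 48x − 8. Remainder: 5x² + 7x.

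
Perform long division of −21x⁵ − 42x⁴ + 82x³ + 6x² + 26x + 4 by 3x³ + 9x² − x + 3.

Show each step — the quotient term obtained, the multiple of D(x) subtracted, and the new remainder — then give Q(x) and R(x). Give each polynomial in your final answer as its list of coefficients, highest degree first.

Step 1: lead(−21x⁵ − 42x⁴ + 82x³ + 6x² + 26x + 4) ÷ lead(D) = −21x⁵ ÷ 3x³ = −7x². Subtract (−7x²)·D = −21x⁵ − 63x⁴ + 7x³ − 21x². Remainder: 21x⁴ + 75x³ + 27x² + 26x + 4.
Step 2: lead(21x⁴ + 75x³ + 27x² + 26x + 4) ÷ lead(D) = 21x⁴ ÷ 3x³ = 7x. Subtract (7x)·D = 21x⁴ + 63x³ − 7x² + 21x. Remainder: 12x³ + 34x² + 5x + 4.
Step 3: lead(12x³ + 34x² + 5x + 4) ÷ lead(D) = 12x³ ÷ 3x³ = 4. Subtract (4)·D = 12x³ + 36x² − 4x + 12. Remainder: −2x² + 9x − 8.

Q = [-7, 7, 4]; R = [-2, 9, -8]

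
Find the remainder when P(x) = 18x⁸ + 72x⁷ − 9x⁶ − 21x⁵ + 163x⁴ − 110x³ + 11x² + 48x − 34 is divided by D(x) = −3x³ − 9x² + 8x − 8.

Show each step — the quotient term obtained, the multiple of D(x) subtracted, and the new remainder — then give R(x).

R(x) = 6

Step 1: lead(18x⁸ + 72x⁷ − 9x⁶ − 21x⁵ + 163x⁴ − 110x³ + 11x² + 48x − 34) ÷ lead(D) = 18x⁸ ÷ −3x³ = −6x⁵. Subtract (−6x⁵)·D = 18x⁸ + 54x⁷ − 48x⁶ + 48x⁵. Remainder: 18x⁷ + 39x⁶ − 69x⁵ + 163x⁴ − 110x³ + 11x² + 48x − 34.
Step 2: lead(18x⁷ + 39x⁶ − 69x⁵ + 163x⁴ − 110x³ + 11x² + 48x − 34) ÷ lead(D) = 18x⁷ ÷ −3x³ = −6x⁴. Subtract (−6x⁴)·D = 18x⁷ + 54x⁶ − 48x⁵ + 48x⁴. Remainder: −15x⁶ − 21x⁵ + 115x⁴ − 110x³ + 11x² + 48x − 34.
Step 3: lead(−15x⁶ − 21x⁵ + 115x⁴ − 110x³ + 11x² + 48x − 34) ÷ lead(D) = −15x⁶ ÷ −3x³ = 5x³. Subtract (5x³)·D = −15x⁶ − 45x⁵ + 40x⁴ − 40x³. Remainder: 24x⁵ + 75x⁴ − 70x³ + 11x² + 48x − 34.
Step 4: lead(24x⁵ + 75x⁴ − 70x³ + 11x² + 48x − 34) ÷ lead(D) = 24x⁵ ÷ −3x³ = −8x². Subtract (−8x²)·D = 24x⁵ + 72x⁴ − 64x³ + 64x². Remainder: 3x⁴ − 6x³ − 53x² + 48x − 34.
Step 5: lead(3x⁴ − 6x³ − 53x² + 48x − 34) ÷ lead(D) = 3x⁴ ÷ −3x³ = −x. Subtract (−x)·D = 3x⁴ + 9x³ − 8x² + 8x. Remainder: −15x³ − 45x² + 40x − 34.
Step 6: lead(−15x³ − 45x² + 40x − 34) ÷ lead(D) = −15x³ ÷ −3x³ = 5. Subtract (5)·D = −15x³ − 45x² + 40x − 40. Remainder: 6.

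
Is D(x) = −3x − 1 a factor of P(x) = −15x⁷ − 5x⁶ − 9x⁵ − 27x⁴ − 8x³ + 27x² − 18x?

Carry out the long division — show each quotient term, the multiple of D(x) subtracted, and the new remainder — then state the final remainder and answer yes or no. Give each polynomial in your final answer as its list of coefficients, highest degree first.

Step 1: lead(−15x⁷ − 5x⁶ − 9x⁵ − 27x⁴ − 8x³ + 27x² − 18x) ÷ lead(D) = −15x⁷ ÷ −3x = 5x⁶. Subtract (5x⁶)·D = −15x⁷ − 5x⁶. Remainder: −9x⁵ − 27x⁴ − 8x³ + 27x² − 18x.
Step 2: lead(−9x⁵ − 27x⁴ − 8x³ + 27x² − 18x) ÷ lead(D) = −9x⁵ ÷ −3x = 3x⁴. Subtract (3x⁴)·D = −9x⁵ − 3x⁴. Remainder: −24x⁴ − 8x³ + 27x² − 18x.
Step 3: lead(−24x⁴ − 8x³ + 27x² − 18x) ÷ lead(D) = −24x⁴ ÷ −3x = 8x³. Subtract (8x³)·D = −24x⁴ − 8x³. Remainder: 27x² − 18x.
Step 4: lead(27x² − 18x) ÷ lead(D) = 27x² ÷ −3x = −9x. Subtract (−9x)·D = 27x² + 9x. Remainder: −27x.
Step 5: lead(−27x) ÷ lead(D) = −27x ÷ −3x = 9. Subtract (9)·D = −27x − 9. Remainder: 9.

R = [9], so D(x) is not a factor of P(x). no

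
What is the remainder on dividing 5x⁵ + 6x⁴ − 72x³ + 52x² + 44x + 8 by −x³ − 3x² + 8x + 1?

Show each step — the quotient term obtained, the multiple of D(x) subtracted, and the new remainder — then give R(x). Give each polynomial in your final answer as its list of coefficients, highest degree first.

R = [-5, 3]

Step 1: lead(5x⁵ + 6x⁴ − 72x³ + 52x² + 44x + 8) ÷ lead(D) = 5x⁵ ÷ −x³ = −5x². Subtract (−5x²)·D = 5x⁵ + 15x⁴ − 40x³ − 5x². Remainder: −9x⁴ − 32x³ + 57x² + 44x + 8.
Step 2: lead(−9x⁴ − 32x³ + 57x² + 44x + 8) ÷ lead(D) = −9x⁴ ÷ −x³ = 9x. Subtract (9x)·D = −9x⁴ − 27x³ + 72x² + 9x. Remainder: −5x³ − 15x² + 35x + 8.
Step 3: lead(−5x³ − 15x² + 35x + 8) ÷ lead(D) = −5x³ ÷ −x³ = 5. Subtract (5)·D = −5x³ − 15x² + 40x + 5. Remainder: −5x + 3.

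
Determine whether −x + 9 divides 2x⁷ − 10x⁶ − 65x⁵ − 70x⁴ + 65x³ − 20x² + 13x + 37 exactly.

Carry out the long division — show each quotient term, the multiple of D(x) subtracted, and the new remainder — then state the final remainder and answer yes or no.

R(x) = −8, so D(x) is not a factor of P(x). no

Step 1: lead(2x⁷ − 10x⁶ − 65x⁵ − 70x⁴ + 65x³ − 20x² + 13x + 37) ÷ lead(D) = 2x⁷ ÷ −x = −2x⁶. Subtract (−2x⁶)·D = 2x⁷ − 18x⁶. Remainder: 8x⁶ − 65x⁵ − 70x⁴ + 65x³ − 20x² + 13x + 37.
Step 2: lead(8x⁶ − 65x⁵ − 70x⁴ + 65x³ − 20x² + 13x + 37) ÷ lead(D) = 8x⁶ ÷ −x = −8x⁵. Subtract (−8x⁵)·D = 8x⁶ − 72x⁵. Remainder: 7x⁵ − 70x⁴ + 65x³ − 20x² + 13x + 37.
Step 3: lead(7x⁵ − 70x⁴ + 65x³ − 20x² + 13x + 37) ÷ lead(D) = 7x⁵ ÷ −x = −7x⁴. Subtract (−7x⁴)·D = 7x⁵ − 63x⁴. Remainder: −7x⁴ + 65x³ − 20x² + 13x + 37.
Step 4: lead(−7x⁴ + 65x³ − 20x² + 13x + 37) ÷ lead(D) = −7x⁴ ÷ −x = 7x³. Subtract (7x³)·D = −7x⁴ + 63x³. Remainder: 2x³ − 20x² + 13x + 37.
Step 5: lead(2x³ − 20x² + 13x + 37) ÷ lead(D) = 2x³ ÷ −x = −2x². Subtract (−2x²)·D = 2x³ − 18x². Remainder: −2x² + 13x + 37.
Step 6: lead(−2x² + 13x + 37) ÷ lead(D) = −2x² ÷ −x = 2x. Subtract (2x)·D = −2x² + 18x. Remainder: −5x + 37.
Step 7: lead(−5x + 37) ÷ lead(D) = −5x ÷ −x = 5. Subtract (5)·D = −5x + 45. Remainder: −8.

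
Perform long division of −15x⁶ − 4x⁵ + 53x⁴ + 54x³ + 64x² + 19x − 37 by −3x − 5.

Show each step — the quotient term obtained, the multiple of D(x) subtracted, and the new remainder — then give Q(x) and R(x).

Q(x) = 5x⁵ − 7x⁴ − 6x³ − 8x² − 8x + 7; R(x) = −2

Step 1: lead(−15x⁶ − 4x⁵ + 53x⁴ + 54x³ + 64x² + 19x − 37) ÷ lead(D) = −15x⁶ ÷ −3x = 5x⁵. Subtract (5x⁵)·D = −15x⁶ − 25x⁵. Remainder: 21x⁵ + 53x⁴ + 54x³ + 64x² + 19x − 37.
Step 2: lead(21x⁵ + 53x⁴ + 54x³ + 64x² + 19x − 37) ÷ lead(D) = 21x⁵ ÷ −3x = −7x⁴. Subtract (−7x⁴)·D = 21x⁵ + 35x⁴. Remainder: 18x⁴ + 54x³ + 64x² + 19x − 37.
Step 3: lead(18x⁴ + 54x³ + 64x² + 19x − 37) ÷ lead(D) = 18x⁴ ÷ −3x = −6x³. Subtract (−6x³)·D = 18x⁴ + 30x³. Remainder: 24x³ + 64x² + 19x − 37.
Step 4: lead(24x³ + 64x² + 19x − 37) ÷ lead(D) = 24x³ ÷ −3x = −8x². Subtract (−8x²)·D = 24x³ + 40x². Remainder: 24x² + 19x − 37.
Step 5: lead(24x² + 19x − 37) ÷ lead(D) = 24x² ÷ −3x = −8x. Subtract (−8x)·D = 24x² + 40x. Remainder: −21x − 37.
Step 6: lead(−21x − 37) ÷ lead(D) = −21x ÷ −3x = 7. Subtract (7)·D = −21x − 35. Remainder: −2.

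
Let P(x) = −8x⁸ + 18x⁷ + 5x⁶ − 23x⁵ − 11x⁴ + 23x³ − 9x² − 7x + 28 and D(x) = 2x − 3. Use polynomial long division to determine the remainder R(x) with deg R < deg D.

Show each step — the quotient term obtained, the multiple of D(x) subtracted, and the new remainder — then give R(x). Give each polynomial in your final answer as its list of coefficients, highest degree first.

R = [4]

Step 1: lead(−8x⁸ + 18x⁷ + 5x⁶ − 23x⁵ − 11x⁴ + 23x³ − 9x² − 7x + 28) ÷ lead(D) = −8x⁸ ÷ 2x = −4x⁷. Subtract (−4x⁷)·D = −8x⁸ + 12x⁷. Remainder: 6x⁷ + 5x⁶ − 23x⁵ − 11x⁴ + 23x³ − 9x² − 7x + 28.
Step 2: lead(6x⁷ + 5x⁶ − 23x⁵ − 11x⁴ + 23x³ − 9x² − 7x + 28) ÷ lead(D) = 6x⁷ ÷ 2x = 3x⁶. Subtract (3x⁶)·D = 6x⁷ − 9x⁶. Remainder: 14x⁶ − 23x⁵ − 11x⁴ + 23x³ − 9x² − 7x + 28.
Step 3: lead(14x⁶ − 23x⁵ − 11x⁴ + 23x³ − 9x² − 7x + 28) ÷ lead(D) = 14x⁶ ÷ 2x = 7x⁵. Subtract (7x⁵)·D = 14x⁶ − 21x⁵. Remainder: −2x⁵ − 11x⁴ + 23x³ − 9x² − 7x + 28.
Step 4: lead(−2x⁵ − 11x⁴ + 23x³ − 9x² − 7x + 28) ÷ lead(D) = −2x⁵ ÷ 2x = −x⁴. Subtract (−x⁴)·D = −2x⁵ + 3x⁴. Remainder: −14x⁴ + 23x³ − 9x² − 7x + 28.
Step 5: lead(−14x⁴ + 23x³ − 9x² − 7x + 28) ÷ lead(D) = −14x⁴ ÷ 2x = −7x³. Subtract (−7x³)·D = −14x⁴ + 21x³. Remainder: 2x³ − 9x² − 7x + 28.
Step 6: lead(2x³ − 9x² − 7x + 28) ÷ lead(D) = 2x³ ÷ 2x = x². Subtract (x²)·D = 2x³ − 3x². Remainder: −6x² − 7x + 28.
Step 7: lead(−6x² − 7x + 28) ÷ lead(D) = −6x² ÷ 2x = −3x. Subtract (−3x)·D = −6x² + 9x. Remainder: −16x + 28.
Step 8: lead(−16x + 28) ÷ lead(D) = −16x ÷ 2x = −8. Subtract (−8)·D = −16x + 24. Remainder: 4.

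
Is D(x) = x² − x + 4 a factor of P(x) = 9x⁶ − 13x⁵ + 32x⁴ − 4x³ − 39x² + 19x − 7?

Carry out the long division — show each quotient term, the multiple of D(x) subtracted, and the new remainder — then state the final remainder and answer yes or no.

Step 1: lead(9x⁶ − 13x⁵ + 32x⁴ − 4x³ − 39x² + 19x − 7) ÷ lead(D) = 9x⁶ ÷ x² = 9x⁴. Subtract (9x⁴)·D = 9x⁶ − 9x⁵ + 36x⁴. Remainder: −4x⁵ − 4x⁴ − 4x³ − 39x² + 19x − 7.
Step 2: lead(−4x⁵ − 4x⁴ − 4x³ − 39x² + 19x − 7) ÷ lead(D) = −4x⁵ ÷ x² = −4x³. Subtract (−4x³)·D = −4x⁵ + 4x⁴ − 16x³. Remainder: −8x⁴ + 12x³ − 39x² + 19x − 7.
Step 3: lead(−8x⁴ + 12x³ − 39x² + 19x − 7) ÷ lead(D) = −8x⁴ ÷ x² = −8x². Subtract (−8x²)·D = −8x⁴ + 8x³ − 32x². Remainder: 4x³ − 7x² + 19x − 7.
Step 4: lead(4x³ − 7x² + 19x − 7) ÷ lead(D) = 4x³ ÷ x² = 4x. Subtract (4x)·D = 4x³ − 4x² + 16x. Remainder: −3x² + 3x − 7.
Step 5: lead(−3x² + 3x − 7) ÷ lead(D) = −3x² ÷ x² = −3. Subtract (−3)·D = −3x² + 3x − 12. Remainder: 5.

R(x) = 5, so D(x) is not a factor of P(x). no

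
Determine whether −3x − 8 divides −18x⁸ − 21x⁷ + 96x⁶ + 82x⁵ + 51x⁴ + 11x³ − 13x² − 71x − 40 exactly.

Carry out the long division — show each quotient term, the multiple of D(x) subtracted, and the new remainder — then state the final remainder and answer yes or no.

Step 1: lead(−18x⁸ − 21x⁷ + 96x⁶ + 82x⁵ + 51x⁴ + 11x³ − 13x² − 71x − 40) ÷ lead(D) = −18x⁸ ÷ −3x = 6x⁷. Subtract (6x⁷)·D = −18x⁸ − 48x⁷. Remainder: 27x⁷ + 96x⁶ + 82x⁵ + 51x⁴ + 11x³ − 13x² − 71x − 40.
Step 2: lead(27x⁷ + 96x⁶ + 82x⁵ + 51x⁴ + 11x³ − 13x² − 71x − 40) ÷ lead(D) = 27x⁷ ÷ −3x = −9x⁶. Subtract (−9x⁶)·D = 27x⁷ + 72x⁶. Remainder: 24x⁶ + 82x⁵ + 51x⁴ + 11x³ − 13x² − 71x − 40.
Step 3: lead(24x⁶ + 82x⁵ + 51x⁴ + 11x³ − 13x² − 71x − 40) ÷ lead(D) = 24x⁶ ÷ −3x = −8x⁵. Subtract (−8x⁵)·D = 24x⁶ + 64x⁵. Remainder: 18x⁵ + 51x⁴ + 11x³ − 13x² − 71x − 40.
Step 4: lead(18x⁵ + 51x⁴ + 11x³ − 13x² − 71x − 40) ÷ lead(D) = 18x⁵ ÷ −3x = −6x⁴. Subtract (−6x⁴)·D = 18x⁵ + 48x⁴. Remainder: 3x⁴ + 11x³ − 13x² − 71x − 40.
Step 5: lead(3x⁴ + 11x³ − 13x² − 71x − 40) ÷ lead(D) = 3x⁴ ÷ −3x = −x³. Subtract (−x³)·D = 3x⁴ + 8x³. Remainder: 3x³ − 13x² − 71x − 40.
Step 6: lead(3x³ − 13x² − 71x − 40) ÷ lead(D) = 3x³ ÷ −3x = −x². Subtract (−x²)·D = 3x³ + 8x². Remainder: −21x² − 71x − 40.
Step 7: lead(−21x² − 71x − 40) ÷ lead(D) = −21x² ÷ −3x = 7x. Subtract (7x)·D = −21x² − 56x. Remainder: −15x − 40.
Step 8: lead(−15x − 40) ÷ lead(D) = −15x ÷ −3x = 5. Subtract (5)·D = −15x − 40. Remainder: 0.

R(x) = 0, so D(x) is a factor of P(x). yes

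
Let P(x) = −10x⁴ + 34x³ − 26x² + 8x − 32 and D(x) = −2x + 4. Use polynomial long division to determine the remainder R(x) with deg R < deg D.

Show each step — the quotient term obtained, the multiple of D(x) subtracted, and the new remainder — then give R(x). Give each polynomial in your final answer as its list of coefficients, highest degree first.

R = [-8]

Step 1: lead(−10x⁴ + 34x³ − 26x² + 8x − 32) ÷ lead(D) = −10x⁴ ÷ −2x = 5x³. Subtract (5x³)·D = −10x⁴ + 20x³. Remainder: 14x³ − 26x² + 8x − 32.
Step 2: lead(14x³ − 26x² + 8x − 32) ÷ lead(D) = 14x³ ÷ −2x = −7x². Subtract (−7x²)·D = 14x³ − 28x². Remainder: 2x² + 8x − 32.
Step 3: lead(2x² + 8x − 32) ÷ lead(D) = 2x² ÷ −2x = −x. Subtract (−x)·D = 2x² − 4x. Remainder: 12x − 32.
Step 4: lead(12x − 32) ÷ lead(D) = 12x ÷ −2x = −6. Subtract (−6)·D = 12x − 24. Remainder: −8.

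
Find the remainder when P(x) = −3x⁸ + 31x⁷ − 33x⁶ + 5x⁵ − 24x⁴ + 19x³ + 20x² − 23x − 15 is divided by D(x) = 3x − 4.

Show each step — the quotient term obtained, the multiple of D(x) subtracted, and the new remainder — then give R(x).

Step 1: lead(−3x⁸ + 31x⁷ − 33x⁶ + 5x⁵ − 24x⁴ + 19x³ + 20x² − 23x − 15) ÷ lead(D) = −3x⁸ ÷ 3x = −x⁷. Subtract (−x⁷)·D = −3x⁸ + 4x⁷. Remainder: 27x⁷ − 33x⁶ + 5x⁵ − 24x⁴ + 19x³ + 20x² − 23x − 15.
Step 2: lead(27x⁷ − 33x⁶ + 5x⁵ − 24x⁴ + 19x³ + 20x² − 23x − 15) ÷ lead(D) = 27x⁷ ÷ 3x = 9x⁶. Subtract (9x⁶)·D = 27x⁷ − 36x⁶. Remainder: 3x⁶ + 5x⁵ − 24x⁴ + 19x³ + 20x² − 23x − 15.
Step 3: lead(3x⁶ + 5x⁵ − 24x⁴ + 19x³ + 20x² − 23x − 15) ÷ lead(D) = 3x⁶ ÷ 3x = x⁵. Subtract (x⁵)·D = 3x⁶ − 4x⁵. Remainder: 9x⁵ − 24x⁴ + 19x³ + 20x² − 23x − 15.
Step 4: lead(9x⁵ − 24x⁴ + 19x³ + 20x² − 23x − 15) ÷ lead(D) = 9x⁵ ÷ 3x = 3x⁴. Subtract (3x⁴)·D = 9x⁵ − 12x⁴. Remainder: −12x⁴ + 19x³ + 20x² − 23x − 15.
Step 5: lead(−12x⁴ + 19x³ + 20x² − 23x − 15) ÷ lead(D) = −12x⁴ ÷ 3x = −4x³. Subtract (−4x³)·D = −12x⁴ + 16x³. Remainder: 3x³ + 20x² − 23x − 15.
Step 6: lead(3x³ + 20x² − 23x − 15) ÷ lead(D) = 3x³ ÷ 3x = x². Subtract (x²)·D = 3x³ − 4x². Remainder: 24x² − 23x − 15.
Step 7: lead(24x² − 23x − 15) ÷ lead(D) = 24x² ÷ 3x = 8x. Subtract (8x)·D = 24x² − 32x. Remainder: 9x − 15.
Step 8: lead(9x − 15) ÷ lead(D) = 9x ÷ 3x = 3. Subtract (3)·D = 9x − 12. Remainder: −3.

R(x) = −3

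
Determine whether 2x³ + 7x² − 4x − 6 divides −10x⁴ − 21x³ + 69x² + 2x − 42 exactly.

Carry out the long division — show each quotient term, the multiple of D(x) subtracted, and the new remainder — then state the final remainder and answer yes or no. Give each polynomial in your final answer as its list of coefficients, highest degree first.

Step 1: lead(−10x⁴ − 21x³ + 69x² + 2x − 42) ÷ lead(D) = −10x⁴ ÷ 2x³ = −5x. Subtract (−5x)·D = −10x⁴ − 35x³ + 20x² + 30x. Remainder: 14x³ + 49x² − 28x − 42.
Step 2: lead(14x³ + 49x² − 28x − 42) ÷ lead(D) = 14x³ ÷ 2x³ = 7. Subtract (7)·D = 14x³ + 49x² − 28x − 42. Remainder: 0.

R = [0], so D(x) is a factor of P(x). yes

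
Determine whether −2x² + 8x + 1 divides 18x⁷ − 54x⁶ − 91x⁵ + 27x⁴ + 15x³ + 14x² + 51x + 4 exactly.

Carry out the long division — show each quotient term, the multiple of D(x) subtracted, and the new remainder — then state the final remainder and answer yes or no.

Step 1: lead(18x⁷ − 54x⁶ − 91x⁵ + 27x⁴ + 15x³ + 14x² + 51x + 4) ÷ lead(D) = 18x⁷ ÷ −2x² = −9x⁵. Subtract (−9x⁵)·D = 18x⁷ − 72x⁶ − 9x⁵. Remainder: 18x⁶ − 82x⁵ + 27x⁴ + 15x³ + 14x² + 51x + 4.
Step 2: lead(18x⁶ − 82x⁵ + 27x⁴ + 15x³ + 14x² + 51x + 4) ÷ lead(D) = 18x⁶ ÷ −2x² = −9x⁴. Subtract (−9x⁴)·D = 18x⁶ − 72x⁵ − 9x⁴. Remainder: −10x⁵ + 36x⁴ + 15x³ + 14x² + 51x + 4.
Step 3: lead(−10x⁵ + 36x⁴ + 15x³ + 14x² + 51x + 4) ÷ lead(D) = −10x⁵ ÷ −2x² = 5x³. Subtract (5x³)·D = −10x⁵ + 40x⁴ + 5x³. Remainder: −4x⁴ + 10x³ + 14x² + 51x + 4.
Step 4: lead(−4x⁴ + 10x³ + 14x² + 51x + 4) ÷ lead(D) = −4x⁴ ÷ −2x² = 2x². Subtract (2x²)·D = −4x⁴ + 16x³ + 2x². Remainder: −6x³ + 12x² + 51x + 4.
Step 5: lead(−6x³ + 12x² + 51x + 4) ÷ lead(D) = −6x³ ÷ −2x² = 3x. Subtract (3x)·D = −6x³ + 24x² + 3x. Remainder: −12x² + 48x + 4.
Step 6: lead(−12x² + 48x + 4) ÷ lead(D) = −12x² ÷ −2x² = 6. Subtract (6)·D = −12x² + 48x + 6. Remainder: −2.

R(x) = −2, so D(x) is not a factor of P(x). no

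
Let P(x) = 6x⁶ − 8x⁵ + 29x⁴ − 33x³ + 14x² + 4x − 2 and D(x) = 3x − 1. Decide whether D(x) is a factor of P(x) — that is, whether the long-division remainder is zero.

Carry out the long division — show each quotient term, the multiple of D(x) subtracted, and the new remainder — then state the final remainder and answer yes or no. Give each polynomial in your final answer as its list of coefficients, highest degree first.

R = [0], so D(x) is a factor of P(x). yes

Step 1: lead(6x⁶ − 8x⁵ + 29x⁴ − 33x³ + 14x² + 4x − 2) ÷ lead(D) = 6x⁶ ÷ 3x = 2x⁵. Subtract (2x⁵)·D = 6x⁶ − 2x⁵. Remainder: −6x⁵ + 29x⁴ − 33x³ + 14x² + 4x − 2.
Step 2: lead(−6x⁵ + 29x⁴ − 33x³ + 14x² + 4x − 2) ÷ lead(D) = −6x⁵ ÷ 3x = −2x⁴. Subtract (−2x⁴)·D = −6x⁵ + 2x⁴. Remainder: 27x⁴ − 33x³ + 14x² + 4x − 2.
Step 3: lead(27x⁴ − 33x³ + 14x² + 4x − 2) ÷ lead(D) = 27x⁴ ÷ 3x = 9x³. Subtract (9x³)·D = 27x⁴ − 9x³. Remainder: −24x³ + 14x² + 4x − 2.
Step 4: lead(−24x³ + 14x² + 4x − 2) ÷ lead(D) = −24x³ ÷ 3x = −8x². Subtract (−8x²)·D = −24x³ + 8x². Remainder: 6x² + 4x − 2.
Step 5: lead(6x² + 4x − 2) ÷ lead(D) = 6x² ÷ 3x = 2x. Subtract (2x)·D = 6x² − 2x. Remainder: 6x − 2.
Step 6: lead(6x − 2) ÷ lead(D) = 6x ÷ 3x = 2. Subtract (2)·D = 6x − 2. Remainder: 0.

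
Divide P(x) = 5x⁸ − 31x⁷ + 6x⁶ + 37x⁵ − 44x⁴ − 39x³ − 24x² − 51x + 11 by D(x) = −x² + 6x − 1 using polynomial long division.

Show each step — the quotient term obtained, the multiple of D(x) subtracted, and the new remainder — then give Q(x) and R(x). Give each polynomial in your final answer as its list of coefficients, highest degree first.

Step 1: lead(5x⁸ − 31x⁷ + 6x⁶ + 37x⁵ − 44x⁴ − 39x³ − 24x² − 51x + 11) ÷ lead(D) = 5x⁸ ÷ −x² = −5x⁶. Subtract (−5x⁶)·D = 5x⁸ − 30x⁷ + 5x⁶. Remainder: −x⁷ + x⁶ + 37x⁵ − 44x⁴ − 39x³ − 24x² − 51x + 11.
Step 2: lead(−x⁷ + x⁶ + 37x⁵ − 44x⁴ − 39x³ − 24x² − 51x + 11) ÷ lead(D) = −x⁷ ÷ −x² = x⁵. Subtract (x⁵)·D = −x⁷ + 6x⁶ − x⁵. Remainder: −5x⁶ + 38x⁵ − 44x⁴ − 39x³ − 24x² − 51x + 11.
Step 3: lead(−5x⁶ + 38x⁵ − 44x⁴ − 39x³ − 24x² − 51x + 11) ÷ lead(D) = −5x⁶ ÷ −x² = 5x⁴. Subtract (5x⁴)·D = −5x⁶ + 30x⁵ − 5x⁴. Remainder: 8x⁵ − 39x⁴ − 39x³ − 24x² − 51x + 11.
Step 4: lead(8x⁵ − 39x⁴ − 39x³ − 24x² − 51x + 11) ÷ lead(D) = 8x⁵ ÷ −x² = −8x³. Subtract (−8x³)·D = 8x⁵ − 48x⁴ + 8x³. Remainder: 9x⁴ − 47x³ − 24x² − 51x + 11.
Step 5: lead(9x⁴ − 47x³ − 24x² − 51x + 11) ÷ lead(D) = 9x⁴ ÷ −x² = −9x². Subtract (−9x²)·D = 9x⁴ − 54x³ + 9x². Remainder: 7x³ − 33x² − 51x + 11.
Step 6: lead(7x³ − 33x² − 51x + 11) ÷ lead(D) = 7x³ ÷ −x² = −7x. Subtract (−7x)·D = 7x³ − 42x² + 7x. Remainder: 9x² − 58x + 11.
Step 7: lead(9x² − 58x + 11) ÷ lead(D) = 9x² ÷ −x² = −9. Subtract (−9)·D = 9x² − 54x + 9. Remainder: −4x + 2.

Q = [-5, 1, 5, -8, -9, -7, -9]; R = [-4, 2]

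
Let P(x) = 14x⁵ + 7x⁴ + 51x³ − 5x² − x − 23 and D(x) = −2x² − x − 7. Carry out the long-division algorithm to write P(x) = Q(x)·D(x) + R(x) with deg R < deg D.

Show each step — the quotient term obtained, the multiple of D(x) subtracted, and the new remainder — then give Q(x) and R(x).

Q(x) = −7x³ − x + 3; R(x) = −5x − 2

Step 1: lead(14x⁵ + 7x⁴ + 51x³ − 5x² − x − 23) ÷ lead(D) = 14x⁵ ÷ −2x² = −7x³. Subtract (−7x³)·D = 14x⁵ + 7x⁴ + 49x³. Remainder: 2x³ − 5x² − x − 23.
Step 2: lead(2x³ − 5x² − x − 23) ÷ lead(D) = 2x³ ÷ −2x² = −x. Subtract (−x)·D = 2x³ + x² + 7x. Remainder: −6x² − 8x − 23.
Step 3: lead(−6x² − 8x − 23) ÷ lead(D) = −6x² ÷ −2x² = 3. Subtract (3)·D = −6x² − 3x − 21. Remainder: −5x − 2.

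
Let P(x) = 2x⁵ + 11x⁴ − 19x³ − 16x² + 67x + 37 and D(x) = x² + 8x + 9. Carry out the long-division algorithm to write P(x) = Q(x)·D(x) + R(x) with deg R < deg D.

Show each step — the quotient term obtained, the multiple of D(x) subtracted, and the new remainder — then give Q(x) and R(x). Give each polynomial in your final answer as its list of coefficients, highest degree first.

Q = [2, -5, 3, 5]; R = [-8]

Step 1: lead(2x⁵ + 11x⁴ − 19x³ − 16x² + 67x + 37) ÷ lead(D) = 2x⁵ ÷ x² = 2x³. Subtract (2x³)·D = 2x⁵ + 16x⁴ + 18x³. Remainder: −5x⁴ − 37x³ − 16x² + 67x + 37.
Step 2: lead(−5x⁴ − 37x³ − 16x² + 67x + 37) ÷ lead(D) = −5x⁴ ÷ x² = −5x². Subtract (−5x²)·D = −5x⁴ − 40x³ − 45x². Remainder: 3x³ + 29x² + 67x + 37.
Step 3: lead(3x³ + 29x² + 67x + 37) ÷ lead(D) = 3x³ ÷ x² = 3x. Subtract (3x)·D = 3x³ + 24x² + 27x. Remainder: 5x² + 40x + 37.
Step 4: lead(5x² + 40x + 37) ÷ lead(D) = 5x² ÷ x² = 5. Subtract (5)·D = 5x² + 40x + 45. Remainder: −8.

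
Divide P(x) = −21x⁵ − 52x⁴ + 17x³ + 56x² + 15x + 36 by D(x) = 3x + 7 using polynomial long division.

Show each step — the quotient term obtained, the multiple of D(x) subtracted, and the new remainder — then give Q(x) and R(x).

Q(x) = −7x⁴ − x³ + 8x² + 5; R(x) = 1

Step 1: lead(−21x⁵ − 52x⁴ + 17x³ + 56x² + 15x + 36) ÷ lead(D) = −21x⁵ ÷ 3x = −7x⁴. Subtract (−7x⁴)·D = −21x⁵ − 49x⁴. Remainder: −3x⁴ + 17x³ + 56x² + 15x + 36.
Step 2: lead(−3x⁴ + 17x³ + 56x² + 15x + 36) ÷ lead(D) = −3x⁴ ÷ 3x = −x³. Subtract (−x³)·D = −3x⁴ − 7x³. Remainder: 24x³ + 56x² + 15x + 36.
Step 3: lead(24x³ + 56x² + 15x + 36) ÷ lead(D) = 24x³ ÷ 3x = 8x². Subtract (8x²)·D = 24x³ + 56x². Remainder: 15x + 36.
Step 4: lead(15x + 36) ÷ lead(D) = 15x ÷ 3x = 5. Subtract (5)·D = 15x + 35. Remainder: 1.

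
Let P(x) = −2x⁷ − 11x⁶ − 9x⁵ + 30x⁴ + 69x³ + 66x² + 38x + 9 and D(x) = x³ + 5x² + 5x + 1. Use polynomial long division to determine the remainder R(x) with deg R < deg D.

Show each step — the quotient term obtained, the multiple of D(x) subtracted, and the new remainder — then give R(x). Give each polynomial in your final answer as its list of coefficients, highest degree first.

R = [6, 4]

Step 1: lead(−2x⁷ − 11x⁶ − 9x⁵ + 30x⁴ + 69x³ + 66x² + 38x + 9) ÷ lead(D) = −2x⁷ ÷ x³ = −2x⁴. Subtract (−2x⁴)·D = −2x⁷ − 10x⁶ − 10x⁵ − 2x⁴. Remainder: −x⁶ + x⁵ + 32x⁴ + 69x³ + 66x² + 38x + 9.
Step 2: lead(−x⁶ + x⁵ + 32x⁴ + 69x³ + 66x² + 38x + 9) ÷ lead(D) = −x⁶ ÷ x³ = −x³. Subtract (−x³)·D = −x⁶ − 5x⁵ − 5x⁴ − x³. Remainder: 6x⁵ + 37x⁴ + 70x³ + 66x² + 38x + 9.
Step 3: lead(6x⁵ + 37x⁴ + 70x³ + 66x² + 38x + 9) ÷ lead(D) = 6x⁵ ÷ x³ = 6x². Subtract (6x²)·D = 6x⁵ + 30x⁴ + 30x³ + 6x². Remainder: 7x⁴ + 40x³ + 60x² + 38x + 9.
Step 4: lead(7x⁴ + 40x³ + 60x² + 38x + 9) ÷ lead(D) = 7x⁴ ÷ x³ = 7x. Subtract (7x)·D = 7x⁴ + 35x³ + 35x² + 7x. Remainder: 5x³ + 25x² + 31x + 9.
Step 5: lead(5x³ + 25x² + 31x + 9) ÷ lead(D) = 5x³ ÷ x³ = 5. Subtract (5)·D = 5x³ + 25x² + 25x + 5. Remainder: 6x + 4.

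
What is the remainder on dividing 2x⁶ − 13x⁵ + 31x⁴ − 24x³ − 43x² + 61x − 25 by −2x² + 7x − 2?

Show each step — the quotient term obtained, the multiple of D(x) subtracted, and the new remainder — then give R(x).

Step 1: lead(2x⁶ − 13x⁵ + 31x⁴ − 24x³ − 43x² + 61x − 25) ÷ lead(D) = 2x⁶ ÷ −2x² = −x⁴. Subtract (−x⁴)·D = 2x⁶ − 7x⁵ + 2x⁴. Remainder: −6x⁵ + 29x⁴ − 24x³ − 43x² + 61x − 25.
Step 2: lead(−6x⁵ + 29x⁴ − 24x³ − 43x² + 61x − 25) ÷ lead(D) = −6x⁵ ÷ −2x² = 3x³. Subtract (3x³)·D = −6x⁵ + 21x⁴ − 6x³. Remainder: 8x⁴ − 18x³ − 43x² + 61x − 25.
Step 3: lead(8x⁴ − 18x³ − 43x² + 61x − 25) ÷ lead(D) = 8x⁴ ÷ −2x² = −4x². Subtract (−4x²)·D = 8x⁴ − 28x³ + 8x². Remainder: 10x³ − 51x² + 61x − 25.
Step 4: lead(10x³ − 51x² + 61x − 25) ÷ lead(D) = 10x³ ÷ −2x² = −5x. Subtract (−5x)·D = 10x³ − 35x² + 10x. Remainder: −16x² + 51x − 25.
Step 5: lead(−16x² + 51x − 25) ÷ lead(D) = −16x² ÷ −2x² = 8. Subtract (8)·D = −16x² + 56x − 16. Remainder: −5x − 9.

R(x) = −5x − 9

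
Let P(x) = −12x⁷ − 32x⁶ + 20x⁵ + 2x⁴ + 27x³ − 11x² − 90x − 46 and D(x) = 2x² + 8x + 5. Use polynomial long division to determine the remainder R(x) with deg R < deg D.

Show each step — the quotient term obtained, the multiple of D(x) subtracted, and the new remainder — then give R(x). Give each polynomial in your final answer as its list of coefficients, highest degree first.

Step 1: lead(−12x⁷ − 32x⁶ + 20x⁵ + 2x⁴ + 27x³ − 11x² − 90x − 46) ÷ lead(D) = −12x⁷ ÷ 2x² = −6x⁵. Subtract (−6x⁵)·D = −12x⁷ − 48x⁶ − 30x⁵. Remainder: 16x⁶ + 50x⁵ + 2x⁴ + 27x³ − 11x² − 90x − 46.
Step 2: lead(16x⁶ + 50x⁵ + 2x⁴ + 27x³ − 11x² − 90x − 46) ÷ lead(D) = 16x⁶ ÷ 2x² = 8x⁴. Subtract (8x⁴)·D = 16x⁶ + 64x⁵ + 40x⁴. Remainder: −14x⁵ − 38x⁴ + 27x³ − 11x² − 90x − 46.
Step 3: lead(−14x⁵ − 38x⁴ + 27x³ − 11x² − 90x − 46) ÷ lead(D) = −14x⁵ ÷ 2x² = −7x³. Subtract (−7x³)·D = −14x⁵ − 56x⁴ − 35x³. Remainder: 18x⁴ + 62x³ − 11x² − 90x − 46.
Step 4: lead(18x⁴ + 62x³ − 11x² − 90x − 46) ÷ lead(D) = 18x⁴ ÷ 2x² = 9x². Subtract (9x²)·D = 18x⁴ + 72x³ + 45x². Remainder: −10x³ − 56x² − 90x − 46.
Step 5: lead(−10x³ − 56x² − 90x − 46) ÷ lead(D) = −10x³ ÷ 2x² = −5x. Subtract (−5x)·D = −10x³ − 40x² − 25x. Remainder: −16x² − 65x − 46.
Step 6: lead(−16x² − 65x − 46) ÷ lead(D) = −16x² ÷ 2x² = −8. Subtract (−8)·D = −16x² − 64x − 40. Remainder: −x − 6.

R = [-1, -6]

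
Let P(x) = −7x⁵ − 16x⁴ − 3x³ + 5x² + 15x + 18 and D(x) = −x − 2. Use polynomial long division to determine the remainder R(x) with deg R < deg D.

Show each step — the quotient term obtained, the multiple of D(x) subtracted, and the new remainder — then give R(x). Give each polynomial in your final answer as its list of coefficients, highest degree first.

Step 1: lead(−7x⁵ − 16x⁴ − 3x³ + 5x² + 15x + 18) ÷ lead(D) = −7x⁵ ÷ −x = 7x⁴. Subtract (7x⁴)·D = −7x⁵ − 14x⁴. Remainder: −2x⁴ − 3x³ + 5x² + 15x + 18.
Step 2: lead(−2x⁴ − 3x³ + 5x² + 15x + 18) ÷ lead(D) = −2x⁴ ÷ −x = 2x³. Subtract (2x³)·D = −2x⁴ − 4x³. Remainder: x³ + 5x² + 15x + 18.
Step 3: lead(x³ + 5x² + 15x + 18) ÷ lead(D) = x³ ÷ −x = −x². Subtract (−x²)·D = x³ + 2x². Remainder: 3x² + 15x + 18.
Step 4: lead(3x² + 15x + 18) ÷ lead(D) = 3x² ÷ −x = −3x. Subtract (−3x)·D = 3x² + 6x. Remainder: 9x + 18.
Step 5: lead(9x + 18) ÷ lead(D) = 9x ÷ −x = −9. Subtract (−9)·D = 9x + 18. Remainder: 0.

R = [0]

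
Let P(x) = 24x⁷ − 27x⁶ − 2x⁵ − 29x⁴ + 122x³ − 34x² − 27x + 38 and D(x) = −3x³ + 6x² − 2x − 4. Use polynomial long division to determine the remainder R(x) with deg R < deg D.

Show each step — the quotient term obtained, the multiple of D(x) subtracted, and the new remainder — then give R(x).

Step 1: lead(24x⁷ − 27x⁶ − 2x⁵ − 29x⁴ + 122x³ − 34x² − 27x + 38) ÷ lead(D) = 24x⁷ ÷ −3x³ = −8x⁴. Subtract (−8x⁴)·D = 24x⁷ − 48x⁶ + 16x⁵ + 32x⁴. Remainder: 21x⁶ − 18x⁵ − 61x⁴ + 122x³ − 34x² − 27x + 38.
Step 2: lead(21x⁶ − 18x⁵ − 61x⁴ + 122x³ − 34x² − 27x + 38) ÷ lead(D) = 21x⁶ ÷ −3x³ = −7x³. Subtract (−7x³)·D = 21x⁶ − 42x⁵ + 14x⁴ + 28x³. Remainder: 24x⁵ − 75x⁴ + 94x³ − 34x² − 27x + 38.
Step 3: lead(24x⁵ − 75x⁴ + 94x³ − 34x² − 27x + 38) ÷ lead(D) = 24x⁵ ÷ −3x³ = −8x². Subtract (−8x²)·D = 24x⁵ − 48x⁴ + 16x³ + 32x². Remainder: −27x⁴ + 78x³ − 66x² − 27x + 38.
Step 4: lead(−27x⁴ + 78x³ − 66x² − 27x + 38) ÷ lead(D) = −27x⁴ ÷ −3x³ = 9x. Subtract (9x)·D = −27x⁴ + 54x³ − 18x² − 36x. Remainder: 24x³ − 48x² + 9x + 38.
Step 5: lead(24x³ − 48x² + 9x + 38) ÷ lead(D) = 24x³ ÷ −3x³ = −8. Subtract (−8)·D = 24x³ − 48x² + 16x + 32. Remainder: −7x + 6.

R(x) = −7x + 6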